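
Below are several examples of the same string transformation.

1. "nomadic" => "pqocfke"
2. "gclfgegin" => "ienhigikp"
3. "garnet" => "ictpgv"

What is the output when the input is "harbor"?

The pattern: shift every letter 2 places forward in the alphabet (wrapping around).
So "harbor" becomes "jctdqt".

jctdqt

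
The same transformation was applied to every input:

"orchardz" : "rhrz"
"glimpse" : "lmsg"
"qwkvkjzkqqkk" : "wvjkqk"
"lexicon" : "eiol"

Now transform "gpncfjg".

pcjg

What's happening: move the first character to the end, then keep every other character starting from the first (positions 1st, 3rd, 5th, ...).
For "gpncfjg", step one produces "pncfjgg"; step two turns that into "pcjg".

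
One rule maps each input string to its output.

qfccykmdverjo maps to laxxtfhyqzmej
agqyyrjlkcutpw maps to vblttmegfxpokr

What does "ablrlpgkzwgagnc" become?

vwgmgkbfurbvbix

Looking at the pairs, the operation is to shift every letter 5 places backward in the alphabet (wrapping around).
So "ablrlpgkzwgagnc" becomes "vwgmgkbfurbvbix".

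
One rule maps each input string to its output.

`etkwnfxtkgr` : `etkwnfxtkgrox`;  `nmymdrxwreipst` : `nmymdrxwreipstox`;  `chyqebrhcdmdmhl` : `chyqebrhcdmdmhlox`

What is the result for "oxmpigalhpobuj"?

What's happening: append "ox".
Doing the same to "oxmpigalhpobuj": "oxmpigalhpobujox".

oxmpigalhpobujox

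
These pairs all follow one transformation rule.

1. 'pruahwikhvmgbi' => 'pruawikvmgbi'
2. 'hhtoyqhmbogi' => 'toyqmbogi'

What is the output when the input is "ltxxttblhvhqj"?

Looking at the pairs, the operation is to remove every "h".
Applying that to "ltxxttblhvhqj" gives "ltxxttblvqj".

ltxxttblvqj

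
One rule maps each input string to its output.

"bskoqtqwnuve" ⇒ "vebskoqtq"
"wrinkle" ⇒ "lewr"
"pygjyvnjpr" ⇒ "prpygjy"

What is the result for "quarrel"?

elqu

Rule — move the last 2 characters to the front (rotate right by 2), then delete the last 3 characters.
On "quarrel": the first step gives "elquarr", and the second then gives "elqu".
(Check on "bskoqtqwnuve": → "vebskoqtqwnu" → "vebskoqtq" ✓)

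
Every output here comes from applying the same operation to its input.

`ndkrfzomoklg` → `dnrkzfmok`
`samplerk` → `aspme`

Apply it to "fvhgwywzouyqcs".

Each output is the input with this applied: swap each adjacent pair of characters (1↔2, 3↔4, ...), then delete the last 3 characters.
On "fvhgwywzouyqcs": the first step gives "vfghywzwuoqysc", and the second then gives "vfghywzwuoq".
(Check on "ndkrfzomoklg": → "dnrkzfmokogl" → "dnrkzfmok" ✓)

vfghywzwuoq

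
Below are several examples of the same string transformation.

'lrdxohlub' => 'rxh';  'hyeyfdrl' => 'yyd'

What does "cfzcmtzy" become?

fct

The transformation: keep every other character starting from the second (positions 2nd, 4th, 6th, ...), then delete the last character.
For "cfzcmtzy", step one produces "fcty"; step two turns that into "fct".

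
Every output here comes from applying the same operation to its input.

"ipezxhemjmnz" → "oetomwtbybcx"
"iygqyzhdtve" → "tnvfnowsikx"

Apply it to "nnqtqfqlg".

The rule is to swap the first and last characters, then shift every letter 11 places backward in the alphabet (wrapping around).
"nnqtqfqlg" → "gnqtqfqln" → "vcfifufac".

vcfifufac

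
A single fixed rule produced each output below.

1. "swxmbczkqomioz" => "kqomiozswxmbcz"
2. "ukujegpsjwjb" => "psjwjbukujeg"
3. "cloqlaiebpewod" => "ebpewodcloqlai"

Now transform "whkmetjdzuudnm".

The rule is to swap the front and back halves of the string.
Applying that to "whkmetjdzuudnm" gives "dzuudnmwhkmetj".

dzuudnmwhkmetj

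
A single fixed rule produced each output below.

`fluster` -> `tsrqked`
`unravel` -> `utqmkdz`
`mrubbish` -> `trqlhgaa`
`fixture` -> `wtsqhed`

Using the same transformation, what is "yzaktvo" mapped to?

The transformation: sort the characters into reverse alphabetical order, then shift every letter 1 place backward in the alphabet (wrapping around).
Starting from "yzaktvo": after the first operation, "zyvtoka"; after the second, "yxusnjz".

yxusnjz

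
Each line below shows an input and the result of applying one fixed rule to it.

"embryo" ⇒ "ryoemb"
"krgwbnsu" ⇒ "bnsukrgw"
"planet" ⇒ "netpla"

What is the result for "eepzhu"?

zhueep

In each case the input is transformed by: swap the front and back halves of the string.
So "eepzhu" becomes "zhueep".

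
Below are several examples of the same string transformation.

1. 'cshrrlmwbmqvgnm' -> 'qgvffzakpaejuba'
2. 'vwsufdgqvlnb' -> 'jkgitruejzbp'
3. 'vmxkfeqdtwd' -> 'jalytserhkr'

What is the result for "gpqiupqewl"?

The pattern: shift every letter 12 places backward in the alphabet (wrapping around).
"gpqiupqewl" → "udewideskz".

udewideskz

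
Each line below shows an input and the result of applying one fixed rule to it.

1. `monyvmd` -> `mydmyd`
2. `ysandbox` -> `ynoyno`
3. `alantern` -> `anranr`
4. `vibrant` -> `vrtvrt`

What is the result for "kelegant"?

kenken

The transformation: keep one character in every 3, starting at position 1 (positions 1st, 4th, 7th, ...), then write the whole string twice.
"kelegant" → "ken" → "kenken".
(Check on "monyvmd": → "myd" → "mydmyd" ✓)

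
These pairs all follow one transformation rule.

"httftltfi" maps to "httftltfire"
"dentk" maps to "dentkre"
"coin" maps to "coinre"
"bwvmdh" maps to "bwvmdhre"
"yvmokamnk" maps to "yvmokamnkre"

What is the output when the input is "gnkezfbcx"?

The transformation: append "re".
"gnkezfbcx" → "gnkezfbcxre".

gnkezfbcxre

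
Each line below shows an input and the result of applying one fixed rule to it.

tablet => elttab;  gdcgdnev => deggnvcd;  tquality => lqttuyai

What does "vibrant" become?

What's happening: sort the characters into alphabetical order, then move the first 2 characters to the end (rotate left by 2).
Starting from "vibrant": after the first operation, "abinrtv"; after the second, "inrtvab".

inrtvab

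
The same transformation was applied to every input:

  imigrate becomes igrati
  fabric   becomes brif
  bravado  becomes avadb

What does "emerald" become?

Rule — swap the first and last characters, then delete the first 2 characters.
"emerald" → "dmerale" → "erale".

erale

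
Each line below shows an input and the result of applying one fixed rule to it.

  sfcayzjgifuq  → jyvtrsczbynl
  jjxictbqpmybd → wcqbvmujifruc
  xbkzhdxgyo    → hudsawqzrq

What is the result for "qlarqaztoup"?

Rule — swap the first and last characters, then shift every letter 7 places backward in the alphabet (wrapping around).
Starting from "qlarqaztoup": after the first operation, "plarqaztouq"; after the second, "ietkjtsmhnj".

ietkjtsmhnj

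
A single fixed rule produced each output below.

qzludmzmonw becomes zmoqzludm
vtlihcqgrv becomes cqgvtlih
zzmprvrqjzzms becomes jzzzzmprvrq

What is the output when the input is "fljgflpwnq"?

lpwfljgf

What's happening: delete the last 2 characters, then move the last 3 characters to the front (rotate right by 3).
"fljgflpwnq" → "fljgflpw" → "lpwfljgf".
(Check on "qzludmzmonw": → "qzludmzmo" → "zmoqzludm" ✓)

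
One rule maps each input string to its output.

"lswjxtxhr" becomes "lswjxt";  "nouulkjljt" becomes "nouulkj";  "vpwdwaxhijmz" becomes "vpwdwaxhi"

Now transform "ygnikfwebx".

The rule is to delete the last 3 characters.
So "ygnikfwebx" becomes "ygnikfw".

ygnikfw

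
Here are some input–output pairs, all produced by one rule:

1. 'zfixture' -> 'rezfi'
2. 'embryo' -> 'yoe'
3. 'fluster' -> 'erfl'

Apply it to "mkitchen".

Rule — move the last 2 characters to the front (rotate right by 2), then delete the last 3 characters.
"mkitchen" → "enmki".

enmki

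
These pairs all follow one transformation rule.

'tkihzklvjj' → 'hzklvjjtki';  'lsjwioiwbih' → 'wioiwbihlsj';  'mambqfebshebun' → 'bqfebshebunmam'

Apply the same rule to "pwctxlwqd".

txlwqdpwc

The transformation: move the first 3 characters to the end (rotate left by 3).
Applying that to "pwctxlwqd" gives "txlwqdpwc".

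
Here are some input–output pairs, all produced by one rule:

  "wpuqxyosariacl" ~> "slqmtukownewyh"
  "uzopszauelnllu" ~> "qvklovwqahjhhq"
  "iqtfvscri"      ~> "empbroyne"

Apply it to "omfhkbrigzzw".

In each case the input is transformed by: shift every letter 4 places backward in the alphabet (wrapping around).
So "omfhkbrigzzw" becomes "kibdgxnecvvs".

kibdgxnecvvs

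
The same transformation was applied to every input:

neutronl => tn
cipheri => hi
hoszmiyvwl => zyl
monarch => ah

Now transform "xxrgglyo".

gy

Rule — move the first character to the end, then keep one character in every 3, starting at position 3 (positions 3rd, 6th, 9th, ...).
For "xxrgglyo", step one produces "xrgglyox"; step two turns that into "gy".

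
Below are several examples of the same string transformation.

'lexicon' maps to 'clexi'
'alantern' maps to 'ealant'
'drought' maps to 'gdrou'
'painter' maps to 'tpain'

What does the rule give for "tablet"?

ltab

The pattern: delete the last 2 characters, then move the last character to the front.
For "tablet" the result is "ltab".
(Check on "drought": → "droug" → "gdrou" ✓)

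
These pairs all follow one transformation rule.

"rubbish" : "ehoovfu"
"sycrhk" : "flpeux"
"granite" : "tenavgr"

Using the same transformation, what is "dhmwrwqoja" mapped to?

In each case the input is transformed by: shift every letter 13 places forward in the alphabet (wrapping around) — i.e. ROT13.
So "dhmwrwqoja" becomes "quzjejdbwn".

quzjejdbwn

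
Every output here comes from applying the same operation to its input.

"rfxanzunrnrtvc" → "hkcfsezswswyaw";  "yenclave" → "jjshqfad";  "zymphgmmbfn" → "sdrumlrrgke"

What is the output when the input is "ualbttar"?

Rule — shift every letter 5 places forward in the alphabet (wrapping around), then swap the first and last characters.
For "ualbttar", step one produces "zfqgyyfw"; step two turns that into "wfqgyyfz".

wfqgyyfz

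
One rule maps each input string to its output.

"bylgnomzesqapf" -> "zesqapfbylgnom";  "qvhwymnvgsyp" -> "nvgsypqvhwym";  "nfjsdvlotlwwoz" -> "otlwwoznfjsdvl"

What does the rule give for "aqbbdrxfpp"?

The transformation: swap the front and back halves of the string.
Applying that to "aqbbdrxfpp" gives "rxfppaqbbd".

rxfppaqbbd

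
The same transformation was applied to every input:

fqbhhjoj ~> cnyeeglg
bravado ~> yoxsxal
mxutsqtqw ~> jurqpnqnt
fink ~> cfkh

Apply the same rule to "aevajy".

xbsxgv

The rule is to shift every letter 3 places backward in the alphabet (wrapping around).
So "aevajy" becomes "xbsxgv".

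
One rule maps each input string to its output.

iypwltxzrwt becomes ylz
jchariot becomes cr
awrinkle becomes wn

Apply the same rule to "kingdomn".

The pattern: keep one character in every 3, starting at position 2 (positions 2nd, 5th, 8th, ...), then delete the last character.
So "kingdomn" becomes "id".

id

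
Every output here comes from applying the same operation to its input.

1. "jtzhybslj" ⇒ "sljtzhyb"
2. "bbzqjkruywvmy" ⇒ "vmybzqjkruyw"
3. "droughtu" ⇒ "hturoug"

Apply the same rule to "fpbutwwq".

wwqpbut

The rule is to delete the first character, then move the last 3 characters to the front (rotate right by 3).
"fpbutwwq" → "wwqpbut".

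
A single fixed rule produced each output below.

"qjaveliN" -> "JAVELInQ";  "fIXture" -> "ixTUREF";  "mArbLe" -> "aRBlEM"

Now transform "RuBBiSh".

UbbIsHr

The pattern: flip the case of every letter, then move the first character to the end.
Working it through for "RuBBiSh": intermediate "rUbbIsH", final "UbbIsHr".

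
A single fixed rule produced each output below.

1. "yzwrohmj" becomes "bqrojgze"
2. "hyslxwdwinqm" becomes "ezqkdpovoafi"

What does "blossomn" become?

ftdgkkge

The transformation: move the last character to the front, then shift every letter 8 places backward in the alphabet (wrapping around).
Working it through for "blossomn": intermediate "nblossom", final "ftdgkkge".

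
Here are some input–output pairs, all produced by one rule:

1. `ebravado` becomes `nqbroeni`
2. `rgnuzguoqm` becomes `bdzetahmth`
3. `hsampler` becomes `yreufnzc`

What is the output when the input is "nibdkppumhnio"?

Each output is the input with this applied: shift every letter 13 places forward in the alphabet (wrapping around) — i.e. ROT13, then move the last 3 characters to the front (rotate right by 3).
"nibdkppumhnio" → "avoqxcchzuavb" → "avbavoqxcchzu".

avbavoqxcchzu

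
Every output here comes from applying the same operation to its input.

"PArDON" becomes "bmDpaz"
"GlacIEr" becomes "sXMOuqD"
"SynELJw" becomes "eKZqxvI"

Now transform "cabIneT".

The transformation: shift every letter 12 places forward in the alphabet (wrapping around), then flip the case of every letter.
"cabIneT" → "omnUzqF" → "OMNuZQf".

OMNuZQf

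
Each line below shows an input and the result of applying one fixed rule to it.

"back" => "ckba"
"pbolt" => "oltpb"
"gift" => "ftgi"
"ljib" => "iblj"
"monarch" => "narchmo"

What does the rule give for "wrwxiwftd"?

Each output is the input with this applied: move the first 2 characters to the end (rotate left by 2).
Applying that to "wrwxiwftd" gives "wxiwftdwr".

wxiwftdwr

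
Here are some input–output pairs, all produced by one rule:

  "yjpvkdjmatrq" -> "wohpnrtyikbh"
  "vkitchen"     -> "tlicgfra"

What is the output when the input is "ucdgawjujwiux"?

The transformation: take characters alternately from the front and the back (1st, last, 2nd, 2nd-last, ...), then shift every letter 2 places backward in the alphabet (wrapping around).
On "ucdgawjujwiux": the first step gives "uxcudigwajwuj", and the second then gives "svasbgeuyhush".

svasbgeuyhush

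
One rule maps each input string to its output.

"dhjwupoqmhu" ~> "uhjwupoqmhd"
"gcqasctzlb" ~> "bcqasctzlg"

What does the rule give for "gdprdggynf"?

The rule is to swap the first and last characters.
On "gdprdggynf" that produces "fdprdggyng".

fdprdggyng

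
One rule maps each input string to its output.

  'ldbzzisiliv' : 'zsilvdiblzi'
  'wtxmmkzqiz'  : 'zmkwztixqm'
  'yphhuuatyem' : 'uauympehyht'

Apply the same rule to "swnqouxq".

uqosqwxn

The transformation: take characters alternately from the front and the back (1st, last, 2nd, 2nd-last, ...), then move the last 3 characters to the front (rotate right by 3).
"swnqouxq" → "uqosqwxn".
(Check on "wtxmmkzqiz": → "wztixqmzmk" → "zmkwztixqm" ✓)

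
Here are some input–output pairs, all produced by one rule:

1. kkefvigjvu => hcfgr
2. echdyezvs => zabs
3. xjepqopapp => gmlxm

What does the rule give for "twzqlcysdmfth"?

Looking at the pairs, the operation is to keep every other character starting from the second (positions 2nd, 4th, 6th, ...), then shift every letter 3 places backward in the alphabet (wrapping around).
Working it through for "twzqlcysdmfth": intermediate "wqcsmt", final "tnzpjq".

tnzpjq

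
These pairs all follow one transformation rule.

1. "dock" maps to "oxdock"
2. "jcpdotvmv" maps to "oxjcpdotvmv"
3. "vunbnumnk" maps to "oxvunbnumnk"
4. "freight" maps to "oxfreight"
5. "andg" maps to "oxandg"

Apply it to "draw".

In each case the input is transformed by: prepend "ox".
On "draw" that produces "oxdraw".

oxdraw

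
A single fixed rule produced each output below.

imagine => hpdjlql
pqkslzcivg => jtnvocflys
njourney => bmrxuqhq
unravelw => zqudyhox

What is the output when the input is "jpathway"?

In each case the input is transformed by: shift every letter 3 places forward in the alphabet (wrapping around), then swap the first and last characters.
Starting from "jpathway": after the first operation, "msdwkzdb"; after the second, "bsdwkzdm".

bsdwkzdm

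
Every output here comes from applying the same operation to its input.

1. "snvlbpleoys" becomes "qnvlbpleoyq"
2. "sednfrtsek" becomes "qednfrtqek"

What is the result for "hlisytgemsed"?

hliqytgemqed

Each output is the input with this applied: replace every "s" with "q".
For "hlisytgemsed" the result is "hliqytgemqed".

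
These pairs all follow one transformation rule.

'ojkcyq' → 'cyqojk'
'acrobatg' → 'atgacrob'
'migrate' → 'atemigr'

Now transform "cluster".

Each output is the input with this applied: move the last 3 characters to the front (rotate right by 3).
On "cluster" that produces "terclus".

terclus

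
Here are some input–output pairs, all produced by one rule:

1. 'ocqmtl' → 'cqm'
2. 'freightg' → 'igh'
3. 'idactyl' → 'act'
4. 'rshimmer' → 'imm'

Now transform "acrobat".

rob

Looking at the pairs, the operation is to move the last 2 characters to the front (rotate right by 2), then keep only the last 3 characters.
For "acrobat", step one produces "atacrob"; step two turns that into "rob".
(Check on "rshimmer": → "errshimm" → "imm" ✓)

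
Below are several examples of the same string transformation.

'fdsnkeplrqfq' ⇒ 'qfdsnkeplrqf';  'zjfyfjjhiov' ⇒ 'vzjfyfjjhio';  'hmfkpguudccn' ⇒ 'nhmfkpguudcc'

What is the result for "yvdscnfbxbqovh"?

hyvdscnfbxbqov

What's happening: move the last character to the front.
For "yvdscnfbxbqovh" the result is "hyvdscnfbxbqov".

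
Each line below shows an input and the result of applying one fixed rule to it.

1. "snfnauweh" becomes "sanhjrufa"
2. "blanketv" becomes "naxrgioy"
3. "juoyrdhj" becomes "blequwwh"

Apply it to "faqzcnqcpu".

dmpadpchsn

The pattern: move the first 2 characters to the end (rotate left by 2), then shift every letter 13 places forward in the alphabet (wrapping around) — i.e. ROT13.
For "faqzcnqcpu", step one produces "qzcnqcpufa"; step two turns that into "dmpadpchsn".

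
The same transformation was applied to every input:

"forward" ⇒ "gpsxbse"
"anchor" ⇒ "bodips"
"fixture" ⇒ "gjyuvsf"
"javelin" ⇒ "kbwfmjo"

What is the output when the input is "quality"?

rvbmjuz

The transformation: shift every letter 1 place forward in the alphabet (wrapping around).
Doing the same to "quality": "rvbmjuz".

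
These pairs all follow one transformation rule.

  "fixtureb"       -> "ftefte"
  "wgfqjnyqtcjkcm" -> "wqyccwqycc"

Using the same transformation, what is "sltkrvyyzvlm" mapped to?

In each case the input is transformed by: keep one character in every 3, starting at position 1 (positions 1st, 4th, 7th, ...), then write the whole string twice.
"sltkrvyyzvlm" → "skyvskyv".

skyvskyv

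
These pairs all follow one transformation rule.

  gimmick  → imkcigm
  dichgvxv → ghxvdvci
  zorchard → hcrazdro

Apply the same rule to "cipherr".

What's happening: move the first 3 characters to the end (rotate left by 3), then swap each adjacent pair of characters (1↔2, 3↔4, ...).
Applying both steps to "cipherr": "herrcip", then "ehrricp".
(Check on "gimmick": → "mickgim" → "imkcigm" ✓)

ehrricp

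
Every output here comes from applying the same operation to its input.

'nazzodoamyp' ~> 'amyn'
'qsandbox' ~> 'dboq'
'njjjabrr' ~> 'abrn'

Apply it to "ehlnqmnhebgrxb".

grxe

The pattern: swap the first and last characters, then keep only the last 4 characters.
Applying both steps to "ehlnqmnhebgrxb": "bhlnqmnhebgrxe", then "grxe".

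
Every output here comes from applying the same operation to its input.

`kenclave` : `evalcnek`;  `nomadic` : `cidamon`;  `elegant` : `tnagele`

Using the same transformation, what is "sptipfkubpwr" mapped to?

The transformation: reverse the string.
Doing the same to "sptipfkubpwr": "rwpbukfpitps".

rwpbukfpitps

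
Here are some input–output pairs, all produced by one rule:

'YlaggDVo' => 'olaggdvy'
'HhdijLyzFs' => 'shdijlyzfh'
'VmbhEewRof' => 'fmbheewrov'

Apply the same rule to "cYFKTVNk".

kyfktvnc

Each output is the input with this applied: swap the first and last characters, then convert every letter to lowercase.
"cYFKTVNk" → "kYFKTVNc" → "kyfktvnc".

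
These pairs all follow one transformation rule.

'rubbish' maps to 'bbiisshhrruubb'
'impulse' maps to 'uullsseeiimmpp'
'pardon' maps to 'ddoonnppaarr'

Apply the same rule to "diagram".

Rule — move the first 3 characters to the end (rotate left by 3), then double every character.
Starting from "diagram": after the first operation, "gramdia"; after the second, "ggrraammddiiaa".

ggrraammddiiaa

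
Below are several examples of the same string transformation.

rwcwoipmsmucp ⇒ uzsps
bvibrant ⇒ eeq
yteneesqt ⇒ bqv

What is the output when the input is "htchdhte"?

In each case the input is transformed by: keep one character in every 3, starting at position 1 (positions 1st, 4th, 7th, ...), then shift every letter 3 places forward in the alphabet (wrapping around).
"htchdhte" → "hht" → "kkw".

kkw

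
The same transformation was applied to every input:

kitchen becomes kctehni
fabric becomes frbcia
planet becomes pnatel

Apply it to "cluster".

csuetrl

Rule — swap each adjacent pair of characters (1↔2, 3↔4, ...), then move the first character to the end.
Starting from "cluster": after the first operation, "lcsuetr"; after the second, "csuetrl".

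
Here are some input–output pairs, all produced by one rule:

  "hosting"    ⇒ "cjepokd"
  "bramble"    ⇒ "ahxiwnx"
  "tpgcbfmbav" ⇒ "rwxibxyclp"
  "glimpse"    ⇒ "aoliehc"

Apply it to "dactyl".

hupywz

The rule is to shift every letter 4 places backward in the alphabet (wrapping around), then reverse the string.
For "dactyl", step one produces "zwypuh"; step two turns that into "hupywz".
(Check on "glimpse": → "cheiloa" → "aoliehc" ✓)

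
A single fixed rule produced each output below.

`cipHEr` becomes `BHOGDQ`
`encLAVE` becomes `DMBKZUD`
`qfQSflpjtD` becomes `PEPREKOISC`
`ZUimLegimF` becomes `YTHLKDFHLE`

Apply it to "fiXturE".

Looking at the pairs, the operation is to shift every letter 1 place backward in the alphabet (wrapping around), then convert every letter to uppercase.
For "fiXturE", step one produces "ehWstqD"; step two turns that into "EHWSTQD".

EHWSTQD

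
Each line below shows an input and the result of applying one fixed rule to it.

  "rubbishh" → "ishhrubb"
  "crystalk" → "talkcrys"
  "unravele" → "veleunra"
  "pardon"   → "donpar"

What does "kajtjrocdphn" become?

Each output is the input with this applied: swap the front and back halves of the string.
Applying that to "kajtjrocdphn" gives "ocdphnkajtjr".

ocdphnkajtjr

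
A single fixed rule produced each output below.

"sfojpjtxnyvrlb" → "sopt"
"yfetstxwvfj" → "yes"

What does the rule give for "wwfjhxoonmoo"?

What's happening: keep every other character starting from the first (positions 1st, 3rd, 5th, ...), then delete the last 3 characters.
Starting from "wwfjhxoonmoo": after the first operation, "wfhono"; after the second, "wfh".

wfh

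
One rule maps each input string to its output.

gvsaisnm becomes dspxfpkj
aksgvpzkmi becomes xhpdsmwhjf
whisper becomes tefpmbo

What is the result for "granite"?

In each case the input is transformed by: shift every letter 3 places backward in the alphabet (wrapping around).
"granite" → "doxkfqb".

doxkfqb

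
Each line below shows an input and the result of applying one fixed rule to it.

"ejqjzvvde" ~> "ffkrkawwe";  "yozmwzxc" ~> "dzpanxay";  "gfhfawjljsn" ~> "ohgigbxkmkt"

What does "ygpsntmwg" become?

The transformation: move the last character to the front, then shift every letter 1 place forward in the alphabet (wrapping around).
For "ygpsntmwg", step one produces "gygpsntmw"; step two turns that into "hzhqtounx".

hzhqtounx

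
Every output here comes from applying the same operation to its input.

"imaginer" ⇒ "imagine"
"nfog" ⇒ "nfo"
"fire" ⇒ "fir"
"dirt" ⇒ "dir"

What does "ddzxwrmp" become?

ddzxwrm

In each case the input is transformed by: delete the last character.
Applying that to "ddzxwrmp" gives "ddzxwrm".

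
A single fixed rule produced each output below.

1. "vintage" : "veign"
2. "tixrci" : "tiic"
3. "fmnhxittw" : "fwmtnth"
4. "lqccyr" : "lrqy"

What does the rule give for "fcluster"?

frcelt

In each case the input is transformed by: take characters alternately from the front and the back (1st, last, 2nd, 2nd-last, ...), then delete the last 2 characters.
Applying both steps to "fcluster": "frceltus", then "frcelt".
(Check on "vintage": → "veignat" → "veign" ✓)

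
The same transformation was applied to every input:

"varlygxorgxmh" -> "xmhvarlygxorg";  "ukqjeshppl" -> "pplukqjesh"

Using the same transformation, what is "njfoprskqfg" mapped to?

The pattern: move the last 3 characters to the front (rotate right by 3).
For "njfoprskqfg" the result is "qfgnjfoprsk".

qfgnjfoprsk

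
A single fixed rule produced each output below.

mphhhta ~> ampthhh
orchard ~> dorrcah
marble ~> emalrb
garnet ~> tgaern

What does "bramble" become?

In each case the input is transformed by: swap the first and last characters, then take characters alternately from the front and the back (1st, last, 2nd, 2nd-last, ...).
Applying both steps to "bramble": "eramblb", then "ebrlabm".
(Check on "marble": → "earblm" → "emalrb" ✓)

ebrlabm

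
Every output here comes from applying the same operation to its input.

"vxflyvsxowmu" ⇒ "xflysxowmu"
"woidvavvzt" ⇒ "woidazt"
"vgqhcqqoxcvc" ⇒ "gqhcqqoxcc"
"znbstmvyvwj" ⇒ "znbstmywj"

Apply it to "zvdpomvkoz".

The pattern: remove every "v".
"zvdpomvkoz" → "zdpomkoz".

zdpomkoz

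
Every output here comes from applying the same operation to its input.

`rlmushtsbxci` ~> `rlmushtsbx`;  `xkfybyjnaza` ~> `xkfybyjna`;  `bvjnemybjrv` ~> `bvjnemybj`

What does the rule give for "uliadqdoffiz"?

uliadqdoff

The pattern: delete the last 2 characters.
On "uliadqdoffiz" that produces "uliadqdoff".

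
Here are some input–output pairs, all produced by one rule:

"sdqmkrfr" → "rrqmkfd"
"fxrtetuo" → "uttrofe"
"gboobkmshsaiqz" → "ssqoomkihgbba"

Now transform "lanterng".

rnnlgea

What's happening: sort the characters into reverse alphabetical order, then delete the first character.
For "lanterng" the result is "rnnlgea".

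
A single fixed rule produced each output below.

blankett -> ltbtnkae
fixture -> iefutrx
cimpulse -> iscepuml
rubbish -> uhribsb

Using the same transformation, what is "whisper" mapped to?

hrwpsei

Each output is the input with this applied: swap each adjacent pair of characters (1↔2, 3↔4, ...), then take characters alternately from the front and the back (1st, last, 2nd, 2nd-last, ...).
On "whisper": the first step gives "hwsiepr", and the second then gives "hrwpsei".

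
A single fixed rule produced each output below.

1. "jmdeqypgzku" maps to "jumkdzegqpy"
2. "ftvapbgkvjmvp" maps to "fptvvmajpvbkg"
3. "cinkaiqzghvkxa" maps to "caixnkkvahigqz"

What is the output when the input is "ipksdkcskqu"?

iupqkkssdck

In each case the input is transformed by: take characters alternately from the front and the back (1st, last, 2nd, 2nd-last, ...).
"ipksdkcskqu" → "iupqkkssdck".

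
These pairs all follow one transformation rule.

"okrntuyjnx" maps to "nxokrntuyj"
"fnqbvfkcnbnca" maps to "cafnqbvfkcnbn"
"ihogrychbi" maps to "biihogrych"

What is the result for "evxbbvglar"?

arevxbbvgl

The transformation: move the last 2 characters to the front (rotate right by 2).
For "evxbbvglar" the result is "arevxbbvgl".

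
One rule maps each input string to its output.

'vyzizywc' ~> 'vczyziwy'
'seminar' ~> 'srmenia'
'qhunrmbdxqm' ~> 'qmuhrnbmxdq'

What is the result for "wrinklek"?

wkirknel

The transformation: move the last character to the front, then swap each adjacent pair of characters (1↔2, 3↔4, ...).
On "wrinklek": the first step gives "kwrinkle", and the second then gives "wkirknel".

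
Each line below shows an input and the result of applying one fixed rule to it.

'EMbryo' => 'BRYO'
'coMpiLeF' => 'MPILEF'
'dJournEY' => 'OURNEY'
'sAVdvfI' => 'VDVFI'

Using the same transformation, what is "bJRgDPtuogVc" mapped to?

RGDPTUOGVC

Rule — delete the first 2 characters, then convert every letter to uppercase.
On "bJRgDPtuogVc": the first step gives "RgDPtuogVc", and the second then gives "RGDPTUOGVC".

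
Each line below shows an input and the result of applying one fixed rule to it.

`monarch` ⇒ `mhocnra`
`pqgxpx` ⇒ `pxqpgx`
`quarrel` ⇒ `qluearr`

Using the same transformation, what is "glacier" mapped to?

grleaic

In each case the input is transformed by: take characters alternately from the front and the back (1st, last, 2nd, 2nd-last, ...).
"glacier" → "grleaic".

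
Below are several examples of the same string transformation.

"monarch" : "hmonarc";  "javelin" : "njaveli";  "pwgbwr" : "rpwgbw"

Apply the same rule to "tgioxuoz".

ztgioxuo

What's happening: move the last character to the front.
So "tgioxuoz" becomes "ztgioxuo".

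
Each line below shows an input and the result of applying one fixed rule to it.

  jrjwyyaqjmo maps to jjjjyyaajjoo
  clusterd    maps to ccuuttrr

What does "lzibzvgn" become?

lliizzgg

Looking at the pairs, the operation is to keep every other character starting from the first (positions 1st, 3rd, 5th, ...), then double every character.
Applying both steps to "lzibzvgn": "lizg", then "lliizzgg".
(Check on "jrjwyyaqjmo": → "jjyajo" → "jjjjyyaajjoo" ✓)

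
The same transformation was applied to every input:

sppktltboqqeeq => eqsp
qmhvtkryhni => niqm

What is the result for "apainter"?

The rule is to move the first 2 characters to the end (rotate left by 2), then keep only the last 4 characters.
On "apainter": the first step gives "ainterap", and the second then gives "erap".

erap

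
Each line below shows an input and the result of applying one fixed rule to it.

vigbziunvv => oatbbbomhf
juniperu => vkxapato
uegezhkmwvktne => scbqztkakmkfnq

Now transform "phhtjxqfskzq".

wlyqfwvnnzpd

The rule is to shift every letter 6 places forward in the alphabet (wrapping around), then swap the front and back halves of the string.
Working it through for "phhtjxqfskzq": intermediate "vnnzpdwlyqfw", final "wlyqfwvnnzpd".
(Check on "vigbziunvv": → "bomhfoatbb" → "oatbbbomhf" ✓)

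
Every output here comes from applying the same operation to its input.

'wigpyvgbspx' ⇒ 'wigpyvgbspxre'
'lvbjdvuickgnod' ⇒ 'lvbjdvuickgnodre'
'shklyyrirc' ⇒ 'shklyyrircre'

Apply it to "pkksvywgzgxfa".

The rule is to append "re".
For "pkksvywgzgxfa" the result is "pkksvywgzgxfare".

pkksvywgzgxfare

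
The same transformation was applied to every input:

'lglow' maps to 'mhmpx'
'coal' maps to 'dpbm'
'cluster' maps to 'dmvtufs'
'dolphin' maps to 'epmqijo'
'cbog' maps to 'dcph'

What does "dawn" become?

ebxo

Rule — shift every letter 1 place forward in the alphabet (wrapping around).
So "dawn" becomes "ebxo".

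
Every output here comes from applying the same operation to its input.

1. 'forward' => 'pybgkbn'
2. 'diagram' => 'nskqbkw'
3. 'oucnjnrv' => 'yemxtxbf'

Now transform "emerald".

owobkvn

In each case the input is transformed by: shift every letter 10 places forward in the alphabet (wrapping around).
Applying that to "emerald" gives "owobkvn".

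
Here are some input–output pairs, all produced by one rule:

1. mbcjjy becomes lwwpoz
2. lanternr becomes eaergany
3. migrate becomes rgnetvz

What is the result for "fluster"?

ergfhys

What's happening: reverse the string, then shift every letter 13 places forward in the alphabet (wrapping around) — i.e. ROT13.
On "fluster": the first step gives "retsulf", and the second then gives "ergfhys".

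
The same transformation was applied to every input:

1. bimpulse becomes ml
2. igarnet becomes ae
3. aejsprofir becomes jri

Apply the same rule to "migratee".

Looking at the pairs, the operation is to keep one character in every 3, starting at position 3 (positions 3rd, 6th, 9th, ...).
Doing the same to "migratee": "gt".

gt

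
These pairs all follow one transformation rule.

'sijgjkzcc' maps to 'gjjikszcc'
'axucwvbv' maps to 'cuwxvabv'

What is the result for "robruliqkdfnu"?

rbuolriuqnkfd

Each output is the input with this applied: move the first 3 characters to the end (rotate left by 3), then take characters alternately from the front and the back (1st, last, 2nd, 2nd-last, ...).
Applying both steps to "robruliqkdfnu": "ruliqkdfnurob", then "rbuolriuqnkfd".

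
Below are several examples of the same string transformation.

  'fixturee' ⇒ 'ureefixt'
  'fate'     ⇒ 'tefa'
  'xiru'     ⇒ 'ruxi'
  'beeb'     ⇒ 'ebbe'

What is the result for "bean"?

The rule is to swap the front and back halves of the string.
On "bean" that produces "anbe".

anbe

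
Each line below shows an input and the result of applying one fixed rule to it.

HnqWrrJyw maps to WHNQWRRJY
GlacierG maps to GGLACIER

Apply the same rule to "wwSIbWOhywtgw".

The transformation: move the last character to the front, then convert every letter to uppercase.
Starting from "wwSIbWOhywtgw": after the first operation, "wwwSIbWOhywtg"; after the second, "WWWSIBWOHYWTG".

WWWSIBWOHYWTG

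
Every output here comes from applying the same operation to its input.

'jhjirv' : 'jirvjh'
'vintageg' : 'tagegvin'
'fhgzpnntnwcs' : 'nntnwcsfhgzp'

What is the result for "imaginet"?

ginetima

Rule — swap the front and back halves of the string, then move the last character to the front.
On "imaginet": the first step gives "inetimag", and the second then gives "ginetima".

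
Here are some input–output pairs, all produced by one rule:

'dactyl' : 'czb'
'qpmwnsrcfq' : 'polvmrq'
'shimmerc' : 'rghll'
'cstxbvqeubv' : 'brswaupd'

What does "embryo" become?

dla

The rule is to delete the last 3 characters, then shift every letter 1 place backward in the alphabet (wrapping around).
"embryo" → "emb" → "dla".
(Check on "qpmwnsrcfq": → "qpmwnsr" → "polvmrq" ✓)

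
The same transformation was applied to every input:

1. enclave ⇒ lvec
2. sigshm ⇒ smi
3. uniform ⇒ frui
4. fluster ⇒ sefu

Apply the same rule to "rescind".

cnrs

The pattern: move the first 3 characters to the end (rotate left by 3), then keep every other character starting from the first (positions 1st, 3rd, 5th, ...).
"rescind" → "cindres" → "cnrs".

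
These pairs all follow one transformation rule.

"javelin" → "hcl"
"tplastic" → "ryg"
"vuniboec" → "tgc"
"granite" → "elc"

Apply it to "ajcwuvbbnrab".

yuzp

Rule — shift every letter 2 places backward in the alphabet (wrapping around), then keep one character in every 3, starting at position 1 (positions 1st, 4th, 7th, ...).
Applying that to "ajcwuvbbnrab" gives "yuzp".
(Check on "vuniboec": → "tslgzmca" → "tgc" ✓)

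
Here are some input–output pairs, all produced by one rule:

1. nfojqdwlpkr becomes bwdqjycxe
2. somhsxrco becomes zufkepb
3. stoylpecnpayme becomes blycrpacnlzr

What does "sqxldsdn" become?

Rule — shift every letter 13 places forward in the alphabet (wrapping around) — i.e. ROT13, then delete the first 2 characters.
For "sqxldsdn", step one produces "fdkyqfqa"; step two turns that into "kyqfqa".

kyqfqa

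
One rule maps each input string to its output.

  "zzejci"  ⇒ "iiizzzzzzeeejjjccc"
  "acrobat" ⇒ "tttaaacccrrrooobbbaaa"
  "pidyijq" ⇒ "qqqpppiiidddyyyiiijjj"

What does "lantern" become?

Rule — move the last character to the front, then repeat every character 3 times.
On "lantern": the first step gives "nlanter", and the second then gives "nnnlllaaannnttteeerrr".

nnnlllaaannnttteeerrr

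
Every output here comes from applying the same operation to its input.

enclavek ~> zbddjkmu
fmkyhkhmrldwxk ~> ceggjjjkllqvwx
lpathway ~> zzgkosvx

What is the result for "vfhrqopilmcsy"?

beghklnopqrux

What's happening: sort the characters into alphabetical order, then shift every letter 1 place backward in the alphabet (wrapping around).
Working it through for "vfhrqopilmcsy": intermediate "cfhilmopqrsvy", final "beghklnopqrux".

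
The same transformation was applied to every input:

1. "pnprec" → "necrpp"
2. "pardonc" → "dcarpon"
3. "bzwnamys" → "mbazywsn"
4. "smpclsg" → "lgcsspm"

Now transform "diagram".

daarmig

In each case the input is transformed by: sort the characters into reverse alphabetical order, then move the last 3 characters to the front (rotate right by 3).
Starting from "diagram": after the first operation, "rmigdaa"; after the second, "daarmig".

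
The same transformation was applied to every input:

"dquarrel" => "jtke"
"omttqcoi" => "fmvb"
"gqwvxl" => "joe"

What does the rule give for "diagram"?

In each case the input is transformed by: keep every other character starting from the second (positions 2nd, 4th, 6th, ...), then shift every letter 7 places backward in the alphabet (wrapping around).
Applying both steps to "diagram": "iga", then "bzt".

bzt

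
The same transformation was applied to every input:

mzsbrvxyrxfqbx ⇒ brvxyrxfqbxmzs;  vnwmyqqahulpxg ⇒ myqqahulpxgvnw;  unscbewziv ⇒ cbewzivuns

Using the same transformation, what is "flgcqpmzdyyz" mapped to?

What's happening: move the first 3 characters to the end (rotate left by 3).
Applying that to "flgcqpmzdyyz" gives "cqpmzdyyzflg".

cqpmzdyyzflg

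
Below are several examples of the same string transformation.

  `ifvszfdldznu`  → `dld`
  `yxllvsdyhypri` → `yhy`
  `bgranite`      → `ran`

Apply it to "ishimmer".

him

The transformation: move the last 3 characters to the front (rotate right by 3), then keep only the last 3 characters.
Working it through for "ishimmer": intermediate "merishim", final "him".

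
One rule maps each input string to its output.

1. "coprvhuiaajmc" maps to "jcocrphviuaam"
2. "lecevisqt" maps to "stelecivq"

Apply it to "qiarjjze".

eziqrajj

The rule is to swap each adjacent pair of characters (1↔2, 3↔4, ...), then move the last 2 characters to the front (rotate right by 2).
"qiarjjze" → "iqrajjez" → "eziqrajj".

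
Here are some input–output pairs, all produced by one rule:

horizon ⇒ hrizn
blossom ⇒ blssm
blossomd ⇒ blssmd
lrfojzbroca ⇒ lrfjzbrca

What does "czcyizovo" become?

Looking at the pairs, the operation is to remove every "o".
"czcyizovo" → "czcyizv".

czcyizv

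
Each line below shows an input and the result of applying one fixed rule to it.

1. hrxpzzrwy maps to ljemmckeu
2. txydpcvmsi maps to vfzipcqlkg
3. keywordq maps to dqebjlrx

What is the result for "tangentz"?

mgartang

Rule — shift every letter 13 places forward in the alphabet (wrapping around) — i.e. ROT13, then reverse the string.
Working it through for "tangentz": intermediate "gnatragm", final "mgartang".
(Check on "keywordq": → "xrljbeqd" → "dqebjlrx" ✓)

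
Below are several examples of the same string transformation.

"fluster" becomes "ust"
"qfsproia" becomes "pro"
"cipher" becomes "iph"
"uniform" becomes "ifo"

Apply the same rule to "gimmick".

In each case the input is transformed by: move the last 2 characters to the front (rotate right by 2), then keep only the last 3 characters.
Starting from "gimmick": after the first operation, "ckgimmi"; after the second, "mmi".

mmi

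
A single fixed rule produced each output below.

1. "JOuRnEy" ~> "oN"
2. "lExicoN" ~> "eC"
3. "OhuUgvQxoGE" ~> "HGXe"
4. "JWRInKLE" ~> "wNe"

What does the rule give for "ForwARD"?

The rule is to keep one character in every 3, starting at position 2 (positions 2nd, 5th, 8th, ...), then flip the case of every letter.
"ForwARD" → "oA" → "Oa".
(Check on "JOuRnEy": → "On" → "oN" ✓)

Oa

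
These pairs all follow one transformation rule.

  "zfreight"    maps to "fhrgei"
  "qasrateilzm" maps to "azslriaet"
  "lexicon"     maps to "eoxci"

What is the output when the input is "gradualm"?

rlaadu

The pattern: take characters alternately from the front and the back (1st, last, 2nd, 2nd-last, ...), then delete the first 2 characters.
Applying both steps to "gradualm": "gmrlaadu", then "rlaadu".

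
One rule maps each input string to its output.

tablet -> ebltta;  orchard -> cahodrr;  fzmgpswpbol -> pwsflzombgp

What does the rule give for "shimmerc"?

Each output is the input with this applied: take characters alternately from the front and the back (1st, last, 2nd, 2nd-last, ...), then move the last 3 characters to the front (rotate right by 3).
Doing the same to "shimmerc": "emmschri".

emmschri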